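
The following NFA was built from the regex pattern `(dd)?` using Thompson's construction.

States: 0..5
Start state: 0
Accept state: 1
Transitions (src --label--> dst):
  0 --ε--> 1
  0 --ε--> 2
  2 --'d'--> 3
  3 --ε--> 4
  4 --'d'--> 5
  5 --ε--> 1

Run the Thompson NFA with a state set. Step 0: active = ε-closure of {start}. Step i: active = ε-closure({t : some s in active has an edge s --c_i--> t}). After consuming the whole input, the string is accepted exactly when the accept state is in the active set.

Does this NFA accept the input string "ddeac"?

Answer: REJECT

Steps:
S₀ = ε-closure({0}) = {0,1,2}
'd' @ 1: {3,4}
'd' @ 2: {1,5}  (accept∈set)
'e' @ 3: {}  — state set empty
rest 'ac' ignored (set empty)
final: {}; accept 1 not in set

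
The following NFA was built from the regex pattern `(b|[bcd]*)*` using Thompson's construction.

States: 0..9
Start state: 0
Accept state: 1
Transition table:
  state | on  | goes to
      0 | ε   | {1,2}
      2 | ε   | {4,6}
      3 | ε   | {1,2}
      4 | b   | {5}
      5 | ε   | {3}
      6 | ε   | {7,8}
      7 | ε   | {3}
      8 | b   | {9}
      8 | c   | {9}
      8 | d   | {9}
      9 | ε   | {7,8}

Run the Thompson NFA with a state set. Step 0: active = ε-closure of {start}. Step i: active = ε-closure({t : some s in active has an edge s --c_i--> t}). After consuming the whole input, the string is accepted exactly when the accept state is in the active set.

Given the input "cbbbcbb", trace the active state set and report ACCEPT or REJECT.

start: ε-closure({0}) = {0,1,2,3,4,6,7,8}
'c' @ 1: {1,2,3,4,6,7,8,9}  ✓accept
'b' @ 2: {1,2,3,4,5,6,7,8,9}  ✓accept
'b' @ 3: {1,2,3,4,5,6,7,8,9}  ✓accept
'b' @ 4: {1,2,3,4,5,6,7,8,9}  ✓accept
'c' @ 5: {1,2,3,4,6,7,8,9}  ✓accept
'b' @ 6: {1,2,3,4,5,6,7,8,9}  ✓accept
'b' @ 7: {1,2,3,4,5,6,7,8,9}  ✓accept
end set {1,2,3,4,5,6,7,8,9} — state 1 in

Answer: ACCEPT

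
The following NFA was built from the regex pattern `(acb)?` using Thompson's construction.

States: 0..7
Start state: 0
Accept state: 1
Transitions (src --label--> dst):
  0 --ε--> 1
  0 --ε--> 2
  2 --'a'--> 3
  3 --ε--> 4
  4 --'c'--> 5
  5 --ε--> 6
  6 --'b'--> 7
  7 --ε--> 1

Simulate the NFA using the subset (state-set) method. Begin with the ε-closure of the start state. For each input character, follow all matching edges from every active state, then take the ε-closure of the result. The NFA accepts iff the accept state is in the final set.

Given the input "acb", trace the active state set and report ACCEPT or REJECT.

S₀ = ε-closure({0}) = {0,1,2}
'a' @ 1: {3,4}
'c' @ 2: {5,6}
'b' @ 3: {1,7}  (accept∈set)
end set {1,7} — state 1 in

Answer: ACCEPT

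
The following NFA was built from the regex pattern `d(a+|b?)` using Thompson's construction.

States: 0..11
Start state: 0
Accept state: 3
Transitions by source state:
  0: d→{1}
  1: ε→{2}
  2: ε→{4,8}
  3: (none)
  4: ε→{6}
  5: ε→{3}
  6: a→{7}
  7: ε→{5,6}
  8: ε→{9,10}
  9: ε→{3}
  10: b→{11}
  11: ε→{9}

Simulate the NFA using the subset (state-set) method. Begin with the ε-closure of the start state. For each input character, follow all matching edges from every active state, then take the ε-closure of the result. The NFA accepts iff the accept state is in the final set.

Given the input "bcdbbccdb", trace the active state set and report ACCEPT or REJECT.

start: ε-closure({0}) = {0}
'b' @ 1: {}  — no active states
rest 'cdbbccdb' ignored (set empty)
final: {}; accept 3 not in set

Answer: REJECT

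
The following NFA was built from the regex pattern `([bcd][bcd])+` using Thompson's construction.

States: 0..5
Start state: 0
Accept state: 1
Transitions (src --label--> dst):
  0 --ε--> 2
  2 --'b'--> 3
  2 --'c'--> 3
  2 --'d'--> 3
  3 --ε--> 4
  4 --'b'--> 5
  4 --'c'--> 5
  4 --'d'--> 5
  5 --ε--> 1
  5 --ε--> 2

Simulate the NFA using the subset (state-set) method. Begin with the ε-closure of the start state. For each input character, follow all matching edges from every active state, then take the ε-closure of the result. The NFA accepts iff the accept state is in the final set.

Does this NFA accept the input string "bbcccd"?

Answer: ACCEPT

Derivation:
initial (ε-close {0}): {0,2}
'b' @ 1: {3,4}
'b' @ 2: {1,2,5}  [accepting]
'c' @ 3: {3,4}
'c' @ 4: {1,2,5}  [accepting]
'c' @ 5: {3,4}
'd' @ 6: {1,2,5}  [accepting]
end set {1,2,5} — state 1 in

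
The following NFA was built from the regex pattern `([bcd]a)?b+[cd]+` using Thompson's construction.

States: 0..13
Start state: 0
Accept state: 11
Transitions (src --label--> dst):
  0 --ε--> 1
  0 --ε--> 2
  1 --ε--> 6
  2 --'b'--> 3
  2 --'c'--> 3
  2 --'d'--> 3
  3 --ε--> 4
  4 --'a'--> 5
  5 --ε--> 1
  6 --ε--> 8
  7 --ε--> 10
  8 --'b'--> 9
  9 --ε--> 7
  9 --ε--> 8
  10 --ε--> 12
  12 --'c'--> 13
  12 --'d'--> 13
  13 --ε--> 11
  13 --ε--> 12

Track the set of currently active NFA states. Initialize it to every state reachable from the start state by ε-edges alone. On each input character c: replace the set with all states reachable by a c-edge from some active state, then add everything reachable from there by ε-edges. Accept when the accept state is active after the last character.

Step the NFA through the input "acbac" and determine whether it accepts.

Answer: REJECT

Derivation:
S₀ = ε-closure({0}) = {0,1,2,6,8}
'a' @ 1: {}  — state set empty
rest 'cbac' ignored (set empty)
final: {}; accept 11 not in set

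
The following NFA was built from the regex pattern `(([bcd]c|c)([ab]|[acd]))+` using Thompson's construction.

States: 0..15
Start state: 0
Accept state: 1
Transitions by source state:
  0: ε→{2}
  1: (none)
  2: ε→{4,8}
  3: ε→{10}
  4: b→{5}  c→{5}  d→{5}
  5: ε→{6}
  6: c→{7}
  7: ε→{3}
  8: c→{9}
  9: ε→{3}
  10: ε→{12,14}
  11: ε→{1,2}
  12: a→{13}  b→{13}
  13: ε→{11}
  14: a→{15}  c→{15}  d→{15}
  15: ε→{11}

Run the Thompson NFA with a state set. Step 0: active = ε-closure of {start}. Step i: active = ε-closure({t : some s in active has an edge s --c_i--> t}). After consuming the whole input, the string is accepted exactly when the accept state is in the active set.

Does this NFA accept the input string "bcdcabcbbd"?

Answer: REJECT

Derivation:
initial (ε-close {0}): {0,2,4,8}
'b' @ 1: {5,6}
'c' @ 2: {3,7,10,12,14}
'd' @ 3: {1,2,4,8,11,15}  ✓accept
'c' @ 4: {3,5,6,9,10,12,14}
'a' @ 5: {1,2,4,8,11,13,15}  ✓accept
'b' @ 6: {5,6}
'c' @ 7: {3,7,10,12,14}
'b' @ 8: {1,2,4,8,11,13}  ✓accept
'b' @ 9: {5,6}
'd' @ 10: {}  — state set empty
end set {} — state 1 not in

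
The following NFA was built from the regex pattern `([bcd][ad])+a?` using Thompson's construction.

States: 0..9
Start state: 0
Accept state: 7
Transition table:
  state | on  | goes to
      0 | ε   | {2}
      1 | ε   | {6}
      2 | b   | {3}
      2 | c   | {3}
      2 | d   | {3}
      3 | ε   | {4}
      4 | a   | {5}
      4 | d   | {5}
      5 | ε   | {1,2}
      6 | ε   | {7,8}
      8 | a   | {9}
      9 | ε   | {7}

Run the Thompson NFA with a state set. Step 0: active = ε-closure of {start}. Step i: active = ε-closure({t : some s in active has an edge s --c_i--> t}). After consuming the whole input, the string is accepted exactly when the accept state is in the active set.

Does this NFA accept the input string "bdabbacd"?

S₀ = ε-closure({0}) = {0,2}
'b' @ 1: {3,4}
'd' @ 2: {1,2,5,6,7,8}  ✓accept
'a' @ 3: {7,9}  ✓accept
'b' @ 4: {}  — state set empty
rest 'bacd' ignored (set empty)
end set {} — state 7 not in

Answer: REJECT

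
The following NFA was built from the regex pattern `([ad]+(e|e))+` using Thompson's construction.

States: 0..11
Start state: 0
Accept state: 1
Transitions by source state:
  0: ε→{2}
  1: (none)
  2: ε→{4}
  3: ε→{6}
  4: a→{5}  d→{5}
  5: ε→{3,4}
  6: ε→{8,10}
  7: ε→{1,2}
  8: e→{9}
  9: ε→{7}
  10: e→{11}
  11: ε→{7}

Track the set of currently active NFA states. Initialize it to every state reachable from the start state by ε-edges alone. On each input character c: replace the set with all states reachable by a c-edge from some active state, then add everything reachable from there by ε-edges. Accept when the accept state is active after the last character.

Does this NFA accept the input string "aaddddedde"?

Answer: ACCEPT

Trace:
initial (ε-close {0}): {0,2,4}
'a' @ 1: {3,4,5,6,8,10}
'a' @ 2: {3,4,5,6,8,10}
'd' @ 3: {3,4,5,6,8,10}
'd' @ 4: {3,4,5,6,8,10}
'd' @ 5: {3,4,5,6,8,10}
'd' @ 6: {3,4,5,6,8,10}
'e' @ 7: {1,2,4,7,9,11}  (accept∈set)
'd' @ 8: {3,4,5,6,8,10}
'd' @ 9: {3,4,5,6,8,10}
'e' @ 10: {1,2,4,7,9,11}  (accept∈set)
after full input: {1,2,4,7,9,11}  (accept=1 in)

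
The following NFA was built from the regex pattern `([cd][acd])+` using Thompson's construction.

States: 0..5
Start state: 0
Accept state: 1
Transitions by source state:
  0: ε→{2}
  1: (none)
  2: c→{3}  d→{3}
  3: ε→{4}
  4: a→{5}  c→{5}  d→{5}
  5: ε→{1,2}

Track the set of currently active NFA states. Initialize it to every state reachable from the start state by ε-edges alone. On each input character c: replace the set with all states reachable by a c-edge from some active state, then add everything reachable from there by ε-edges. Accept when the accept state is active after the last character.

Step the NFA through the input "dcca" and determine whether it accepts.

S₀ = ε-closure({0}) = {0,2}
'd' @ 1: {3,4}
'c' @ 2: {1,2,5}  [accepting]
'c' @ 3: {3,4}
'a' @ 4: {1,2,5}  [accepting]
end set {1,2,5} — state 1 in

Answer: ACCEPT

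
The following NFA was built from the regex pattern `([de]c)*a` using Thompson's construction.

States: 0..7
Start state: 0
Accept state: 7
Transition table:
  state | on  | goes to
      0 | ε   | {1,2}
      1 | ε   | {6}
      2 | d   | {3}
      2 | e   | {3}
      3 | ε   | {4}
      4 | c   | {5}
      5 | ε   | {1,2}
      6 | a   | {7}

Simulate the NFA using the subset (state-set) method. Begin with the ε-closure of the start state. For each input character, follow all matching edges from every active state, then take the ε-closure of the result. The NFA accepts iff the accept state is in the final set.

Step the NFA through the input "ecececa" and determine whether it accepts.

initial (ε-close {0}): {0,1,2,6}
'e' @ 1: {3,4}
'c' @ 2: {1,2,5,6}
'e' @ 3: {3,4}
'c' @ 4: {1,2,5,6}
'e' @ 5: {3,4}
'c' @ 6: {1,2,5,6}
'a' @ 7: {7}  (accept∈set)
end set {7} — state 7 in

Answer: ACCEPT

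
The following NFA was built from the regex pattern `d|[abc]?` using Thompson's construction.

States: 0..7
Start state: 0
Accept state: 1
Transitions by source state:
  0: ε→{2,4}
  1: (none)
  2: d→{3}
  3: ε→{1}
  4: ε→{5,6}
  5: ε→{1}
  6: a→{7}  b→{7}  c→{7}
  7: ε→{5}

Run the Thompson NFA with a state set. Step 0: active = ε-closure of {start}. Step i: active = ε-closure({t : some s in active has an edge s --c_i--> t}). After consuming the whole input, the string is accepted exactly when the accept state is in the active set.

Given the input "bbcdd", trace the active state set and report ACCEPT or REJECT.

Answer: REJECT

Derivation:
start: ε-closure({0}) = {0,1,2,4,5,6}
'b' @ 1: {1,5,7}  (accept∈set)
'b' @ 2: {}  — no active states
rest 'cdd' ignored (set empty)
end set {} — state 1 not in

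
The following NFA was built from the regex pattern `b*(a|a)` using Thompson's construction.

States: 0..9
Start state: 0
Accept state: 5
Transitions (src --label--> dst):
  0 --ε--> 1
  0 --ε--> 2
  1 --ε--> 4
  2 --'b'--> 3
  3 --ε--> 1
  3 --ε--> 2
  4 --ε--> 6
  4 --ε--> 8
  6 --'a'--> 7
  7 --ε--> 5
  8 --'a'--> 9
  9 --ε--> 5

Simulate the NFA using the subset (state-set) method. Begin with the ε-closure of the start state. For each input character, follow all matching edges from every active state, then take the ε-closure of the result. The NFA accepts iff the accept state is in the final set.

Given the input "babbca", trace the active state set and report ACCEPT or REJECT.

Answer: REJECT

Trace:
start: ε-closure({0}) = {0,1,2,4,6,8}
'b' @ 1: {1,2,3,4,6,8}
'a' @ 2: {5,7,9}  [accepting]
'b' @ 3: {}  — state set empty
rest 'bca' ignored (set empty)
end set {} — state 5 not in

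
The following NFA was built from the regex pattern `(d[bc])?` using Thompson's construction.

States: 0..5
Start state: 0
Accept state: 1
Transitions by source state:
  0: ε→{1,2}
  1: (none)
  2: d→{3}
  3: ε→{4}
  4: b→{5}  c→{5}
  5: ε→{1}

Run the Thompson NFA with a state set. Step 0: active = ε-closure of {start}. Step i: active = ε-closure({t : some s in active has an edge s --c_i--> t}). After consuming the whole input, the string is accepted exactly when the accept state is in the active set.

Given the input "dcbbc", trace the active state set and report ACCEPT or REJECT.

Answer: REJECT

Steps:
S₀ = ε-closure({0}) = {0,1,2}
'd' @ 1: {3,4}
'c' @ 2: {1,5}  ✓accept
'b' @ 3: {}  — dead — no transitions
rest 'bc' ignored (set empty)
end set {} — state 1 not in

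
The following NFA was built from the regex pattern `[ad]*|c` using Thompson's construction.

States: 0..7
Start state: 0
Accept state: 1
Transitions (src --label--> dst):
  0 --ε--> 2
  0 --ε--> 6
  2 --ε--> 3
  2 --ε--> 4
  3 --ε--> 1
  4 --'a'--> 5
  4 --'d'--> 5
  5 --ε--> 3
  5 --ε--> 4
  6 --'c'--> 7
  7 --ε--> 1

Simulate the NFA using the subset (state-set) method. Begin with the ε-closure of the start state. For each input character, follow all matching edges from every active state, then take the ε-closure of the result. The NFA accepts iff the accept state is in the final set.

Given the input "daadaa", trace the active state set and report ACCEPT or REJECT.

initial (ε-close {0}): {0,1,2,3,4,6}
'd' @ 1: {1,3,4,5}  [accepting]
'a' @ 2: {1,3,4,5}  [accepting]
'a' @ 3: {1,3,4,5}  [accepting]
'd' @ 4: {1,3,4,5}  [accepting]
'a' @ 5: {1,3,4,5}  [accepting]
'a' @ 6: {1,3,4,5}  [accepting]
after full input: {1,3,4,5}  (accept=1 in)

Answer: ACCEPT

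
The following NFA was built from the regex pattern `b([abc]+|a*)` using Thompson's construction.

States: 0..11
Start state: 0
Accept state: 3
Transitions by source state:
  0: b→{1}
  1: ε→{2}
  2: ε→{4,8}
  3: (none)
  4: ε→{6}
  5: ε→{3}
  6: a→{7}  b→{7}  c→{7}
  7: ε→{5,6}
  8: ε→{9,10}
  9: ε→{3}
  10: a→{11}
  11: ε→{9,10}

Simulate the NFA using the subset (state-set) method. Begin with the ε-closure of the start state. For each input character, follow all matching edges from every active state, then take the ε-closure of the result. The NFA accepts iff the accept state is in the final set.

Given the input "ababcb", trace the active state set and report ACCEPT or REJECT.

Answer: REJECT

Trace:
initial (ε-close {0}): {0}
'a' @ 1: {}  — state set empty
rest 'babcb' ignored (set empty)
end set {} — state 3 not in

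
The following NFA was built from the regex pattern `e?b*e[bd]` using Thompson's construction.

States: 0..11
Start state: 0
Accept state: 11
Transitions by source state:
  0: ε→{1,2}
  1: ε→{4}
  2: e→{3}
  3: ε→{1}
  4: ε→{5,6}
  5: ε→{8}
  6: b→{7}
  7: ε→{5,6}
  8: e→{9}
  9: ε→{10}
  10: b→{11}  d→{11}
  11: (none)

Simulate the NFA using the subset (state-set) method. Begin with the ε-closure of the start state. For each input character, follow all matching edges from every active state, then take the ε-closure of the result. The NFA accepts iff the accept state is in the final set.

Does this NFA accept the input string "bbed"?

initial (ε-close {0}): {0,1,2,4,5,6,8}
'b' @ 1: {5,6,7,8}
'b' @ 2: {5,6,7,8}
'e' @ 3: {9,10}
'd' @ 4: {11}  ✓accept
end set {11} — state 11 in

Answer: ACCEPT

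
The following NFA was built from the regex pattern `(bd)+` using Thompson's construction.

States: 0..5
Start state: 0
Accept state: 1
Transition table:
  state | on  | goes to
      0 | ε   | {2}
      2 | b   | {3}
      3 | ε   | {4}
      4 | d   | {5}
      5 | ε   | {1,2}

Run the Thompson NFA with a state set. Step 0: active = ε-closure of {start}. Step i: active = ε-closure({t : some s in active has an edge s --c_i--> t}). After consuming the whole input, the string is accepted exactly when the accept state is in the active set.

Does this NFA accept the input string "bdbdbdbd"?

S₀ = ε-closure({0}) = {0,2}
'b' @ 1: {3,4}
'd' @ 2: {1,2,5}  (accept∈set)
'b' @ 3: {3,4}
'd' @ 4: {1,2,5}  (accept∈set)
'b' @ 5: {3,4}
'd' @ 6: {1,2,5}  (accept∈set)
'b' @ 7: {3,4}
'd' @ 8: {1,2,5}  (accept∈set)
end set {1,2,5} — state 1 in

Answer: ACCEPT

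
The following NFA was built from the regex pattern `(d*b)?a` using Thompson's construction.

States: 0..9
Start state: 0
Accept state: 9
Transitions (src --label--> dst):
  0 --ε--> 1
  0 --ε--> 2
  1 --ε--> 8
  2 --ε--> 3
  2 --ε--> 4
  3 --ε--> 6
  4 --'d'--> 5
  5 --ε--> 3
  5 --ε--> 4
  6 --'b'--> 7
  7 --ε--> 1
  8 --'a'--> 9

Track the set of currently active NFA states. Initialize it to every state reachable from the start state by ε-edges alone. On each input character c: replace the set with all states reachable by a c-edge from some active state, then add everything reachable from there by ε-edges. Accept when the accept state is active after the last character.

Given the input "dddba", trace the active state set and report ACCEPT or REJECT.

S₀ = ε-closure({0}) = {0,1,2,3,4,6,8}
'd' @ 1: {3,4,5,6}
'd' @ 2: {3,4,5,6}
'd' @ 3: {3,4,5,6}
'b' @ 4: {1,7,8}
'a' @ 5: {9}  ✓accept
after full input: {9}  (accept=9 in)

Answer: ACCEPT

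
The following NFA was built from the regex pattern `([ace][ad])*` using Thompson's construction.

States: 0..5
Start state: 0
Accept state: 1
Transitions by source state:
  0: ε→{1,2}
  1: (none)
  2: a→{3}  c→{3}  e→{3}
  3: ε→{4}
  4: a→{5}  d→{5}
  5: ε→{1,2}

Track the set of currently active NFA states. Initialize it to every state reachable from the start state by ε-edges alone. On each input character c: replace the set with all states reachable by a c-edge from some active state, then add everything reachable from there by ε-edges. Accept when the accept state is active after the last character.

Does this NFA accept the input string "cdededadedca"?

start: ε-closure({0}) = {0,1,2}
'c' @ 1: {3,4}
'd' @ 2: {1,2,5}  [accepting]
'e' @ 3: {3,4}
'd' @ 4: {1,2,5}  [accepting]
'e' @ 5: {3,4}
'd' @ 6: {1,2,5}  [accepting]
'a' @ 7: {3,4}
'd' @ 8: {1,2,5}  [accepting]
'e' @ 9: {3,4}
'd' @ 10: {1,2,5}  [accepting]
'c' @ 11: {3,4}
'a' @ 12: {1,2,5}  [accepting]
after full input: {1,2,5}  (accept=1 in)

Answer: ACCEPT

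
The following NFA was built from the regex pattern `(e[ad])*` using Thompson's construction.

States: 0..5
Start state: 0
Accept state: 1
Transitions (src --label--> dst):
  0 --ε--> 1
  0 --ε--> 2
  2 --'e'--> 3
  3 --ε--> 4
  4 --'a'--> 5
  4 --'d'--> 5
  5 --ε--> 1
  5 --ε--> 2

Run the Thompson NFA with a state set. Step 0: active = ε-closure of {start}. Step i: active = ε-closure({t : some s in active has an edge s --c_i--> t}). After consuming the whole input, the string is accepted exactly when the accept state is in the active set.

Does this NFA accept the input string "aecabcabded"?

S₀ = ε-closure({0}) = {0,1,2}
'a' @ 1: {}  — state set empty
rest 'ecabcabded' ignored (set empty)
end set {} — state 1 not in

Answer: REJECT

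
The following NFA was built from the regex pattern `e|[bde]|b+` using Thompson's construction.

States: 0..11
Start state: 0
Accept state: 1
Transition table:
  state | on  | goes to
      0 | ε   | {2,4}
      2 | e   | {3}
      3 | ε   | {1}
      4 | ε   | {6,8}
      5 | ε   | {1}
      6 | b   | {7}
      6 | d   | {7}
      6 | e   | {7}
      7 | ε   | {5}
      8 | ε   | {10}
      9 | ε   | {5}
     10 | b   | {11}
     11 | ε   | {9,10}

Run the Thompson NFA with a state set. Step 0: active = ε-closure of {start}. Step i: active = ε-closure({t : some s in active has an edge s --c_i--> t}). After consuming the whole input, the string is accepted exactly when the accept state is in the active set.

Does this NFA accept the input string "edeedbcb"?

initial (ε-close {0}): {0,2,4,6,8,10}
'e' @ 1: {1,3,5,7}  [accepting]
'd' @ 2: {}  — dead — no transitions
rest 'eedbcb' ignored (set empty)
final: {}; accept 1 not in set

Answer: REJECT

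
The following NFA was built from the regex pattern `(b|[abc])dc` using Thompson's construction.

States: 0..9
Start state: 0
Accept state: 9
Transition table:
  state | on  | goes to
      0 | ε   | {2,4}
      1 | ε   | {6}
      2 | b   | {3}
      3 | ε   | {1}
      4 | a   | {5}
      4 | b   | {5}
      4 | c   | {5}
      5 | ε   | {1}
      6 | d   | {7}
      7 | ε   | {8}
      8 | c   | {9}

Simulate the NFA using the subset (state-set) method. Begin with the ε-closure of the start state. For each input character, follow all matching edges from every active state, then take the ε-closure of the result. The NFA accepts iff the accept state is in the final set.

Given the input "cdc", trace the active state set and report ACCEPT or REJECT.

Answer: ACCEPT

Derivation:
initial (ε-close {0}): {0,2,4}
'c' @ 1: {1,5,6}
'd' @ 2: {7,8}
'c' @ 3: {9}  (accept∈set)
final: {9}; accept 9 in set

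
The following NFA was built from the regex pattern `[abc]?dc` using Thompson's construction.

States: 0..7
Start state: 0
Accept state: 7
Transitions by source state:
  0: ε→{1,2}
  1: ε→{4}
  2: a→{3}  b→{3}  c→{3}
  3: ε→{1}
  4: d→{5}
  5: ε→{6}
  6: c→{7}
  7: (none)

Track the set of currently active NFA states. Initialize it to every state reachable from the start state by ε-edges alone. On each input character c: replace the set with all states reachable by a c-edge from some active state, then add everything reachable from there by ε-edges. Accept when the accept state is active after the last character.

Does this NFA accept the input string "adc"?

start: ε-closure({0}) = {0,1,2,4}
'a' @ 1: {1,3,4}
'd' @ 2: {5,6}
'c' @ 3: {7}  [accepting]
end set {7} — state 7 in

Answer: ACCEPT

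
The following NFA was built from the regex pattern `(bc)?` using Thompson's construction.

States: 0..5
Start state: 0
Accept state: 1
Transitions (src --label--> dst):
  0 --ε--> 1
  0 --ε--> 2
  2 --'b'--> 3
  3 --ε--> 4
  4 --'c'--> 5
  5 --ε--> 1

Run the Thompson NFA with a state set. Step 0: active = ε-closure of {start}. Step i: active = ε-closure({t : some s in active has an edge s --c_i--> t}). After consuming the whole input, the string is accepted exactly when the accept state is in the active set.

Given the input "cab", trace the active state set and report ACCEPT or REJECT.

Answer: REJECT

Derivation:
initial (ε-close {0}): {0,1,2}
'c' @ 1: {}  — dead — no transitions
rest 'ab' ignored (set empty)
end set {} — state 1 not in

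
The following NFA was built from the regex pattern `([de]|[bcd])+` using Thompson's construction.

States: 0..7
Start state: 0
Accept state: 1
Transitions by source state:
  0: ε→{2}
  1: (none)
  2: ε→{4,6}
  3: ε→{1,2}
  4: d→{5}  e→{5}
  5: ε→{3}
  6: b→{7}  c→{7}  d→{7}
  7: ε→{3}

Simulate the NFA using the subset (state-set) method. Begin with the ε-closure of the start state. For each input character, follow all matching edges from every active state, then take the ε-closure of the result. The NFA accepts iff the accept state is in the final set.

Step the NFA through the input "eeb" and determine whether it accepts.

initial (ε-close {0}): {0,2,4,6}
'e' @ 1: {1,2,3,4,5,6}  ✓accept
'e' @ 2: {1,2,3,4,5,6}  ✓accept
'b' @ 3: {1,2,3,4,6,7}  ✓accept
after full input: {1,2,3,4,6,7}  (accept=1 in)

Answer: ACCEPT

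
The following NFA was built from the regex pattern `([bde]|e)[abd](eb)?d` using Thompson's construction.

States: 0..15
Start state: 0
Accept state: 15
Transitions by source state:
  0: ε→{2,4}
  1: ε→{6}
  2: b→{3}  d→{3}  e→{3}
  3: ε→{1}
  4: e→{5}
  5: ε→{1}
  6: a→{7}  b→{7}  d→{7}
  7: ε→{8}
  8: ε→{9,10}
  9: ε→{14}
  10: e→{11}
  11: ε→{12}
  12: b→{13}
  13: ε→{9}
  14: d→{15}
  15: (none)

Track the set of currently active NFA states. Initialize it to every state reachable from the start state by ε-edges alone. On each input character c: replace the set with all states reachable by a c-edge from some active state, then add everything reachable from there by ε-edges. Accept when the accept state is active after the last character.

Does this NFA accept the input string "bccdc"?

Answer: REJECT

Trace:
start: ε-closure({0}) = {0,2,4}
'b' @ 1: {1,3,6}
'c' @ 2: {}  — dead — no transitions
rest 'cdc' ignored (set empty)
final: {}; accept 15 not in set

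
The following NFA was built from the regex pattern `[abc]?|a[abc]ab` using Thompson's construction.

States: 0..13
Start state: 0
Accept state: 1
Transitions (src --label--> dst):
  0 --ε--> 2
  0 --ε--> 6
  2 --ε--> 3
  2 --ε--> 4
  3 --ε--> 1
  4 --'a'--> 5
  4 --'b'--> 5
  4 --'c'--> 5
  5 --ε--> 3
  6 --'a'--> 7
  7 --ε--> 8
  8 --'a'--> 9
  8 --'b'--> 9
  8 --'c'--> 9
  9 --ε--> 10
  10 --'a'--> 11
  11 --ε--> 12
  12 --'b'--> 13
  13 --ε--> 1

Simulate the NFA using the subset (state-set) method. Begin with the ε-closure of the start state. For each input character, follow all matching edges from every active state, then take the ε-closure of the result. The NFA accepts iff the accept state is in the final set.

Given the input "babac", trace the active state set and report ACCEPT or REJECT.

Answer: REJECT

Steps:
S₀ = ε-closure({0}) = {0,1,2,3,4,6}
'b' @ 1: {1,3,5}  (accept∈set)
'a' @ 2: {}  — state set empty
rest 'bac' ignored (set empty)
after full input: {}  (accept=1 not in)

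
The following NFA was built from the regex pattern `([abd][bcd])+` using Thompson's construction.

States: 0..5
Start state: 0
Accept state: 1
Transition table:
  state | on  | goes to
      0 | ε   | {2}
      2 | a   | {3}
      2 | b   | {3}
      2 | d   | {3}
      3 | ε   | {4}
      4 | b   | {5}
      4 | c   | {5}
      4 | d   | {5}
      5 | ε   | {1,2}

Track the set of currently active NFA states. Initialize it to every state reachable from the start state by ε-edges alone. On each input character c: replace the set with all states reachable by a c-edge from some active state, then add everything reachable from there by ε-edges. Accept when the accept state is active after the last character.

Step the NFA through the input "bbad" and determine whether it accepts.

Answer: ACCEPT

Steps:
S₀ = ε-closure({0}) = {0,2}
'b' @ 1: {3,4}
'b' @ 2: {1,2,5}  ✓accept
'a' @ 3: {3,4}
'd' @ 4: {1,2,5}  ✓accept
after full input: {1,2,5}  (accept=1 in)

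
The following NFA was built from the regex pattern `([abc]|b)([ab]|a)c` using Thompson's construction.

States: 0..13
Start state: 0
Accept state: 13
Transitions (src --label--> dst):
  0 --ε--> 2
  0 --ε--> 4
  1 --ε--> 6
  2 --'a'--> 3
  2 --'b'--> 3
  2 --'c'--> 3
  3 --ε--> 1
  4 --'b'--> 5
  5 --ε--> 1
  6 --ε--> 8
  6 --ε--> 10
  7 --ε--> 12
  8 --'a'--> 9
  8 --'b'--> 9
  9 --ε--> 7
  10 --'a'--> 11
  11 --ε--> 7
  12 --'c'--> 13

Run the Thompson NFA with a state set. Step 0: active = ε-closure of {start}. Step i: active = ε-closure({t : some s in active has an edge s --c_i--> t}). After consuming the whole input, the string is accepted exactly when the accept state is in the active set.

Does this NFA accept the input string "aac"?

Answer: ACCEPT

Trace:
S₀ = ε-closure({0}) = {0,2,4}
'a' @ 1: {1,3,6,8,10}
'a' @ 2: {7,9,11,12}
'c' @ 3: {13}  (accept∈set)
end set {13} — state 13 in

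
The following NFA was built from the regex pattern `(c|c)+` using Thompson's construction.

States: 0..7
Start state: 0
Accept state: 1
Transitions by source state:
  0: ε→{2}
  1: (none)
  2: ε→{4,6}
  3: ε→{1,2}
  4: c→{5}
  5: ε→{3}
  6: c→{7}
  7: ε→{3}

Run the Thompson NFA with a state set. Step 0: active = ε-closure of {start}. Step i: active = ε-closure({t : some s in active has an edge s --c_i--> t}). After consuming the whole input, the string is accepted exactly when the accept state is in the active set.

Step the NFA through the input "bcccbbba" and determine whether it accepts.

Answer: REJECT

Steps:
start: ε-closure({0}) = {0,2,4,6}
'b' @ 1: {}  — state set empty
rest 'cccbbba' ignored (set empty)
end set {} — state 1 not in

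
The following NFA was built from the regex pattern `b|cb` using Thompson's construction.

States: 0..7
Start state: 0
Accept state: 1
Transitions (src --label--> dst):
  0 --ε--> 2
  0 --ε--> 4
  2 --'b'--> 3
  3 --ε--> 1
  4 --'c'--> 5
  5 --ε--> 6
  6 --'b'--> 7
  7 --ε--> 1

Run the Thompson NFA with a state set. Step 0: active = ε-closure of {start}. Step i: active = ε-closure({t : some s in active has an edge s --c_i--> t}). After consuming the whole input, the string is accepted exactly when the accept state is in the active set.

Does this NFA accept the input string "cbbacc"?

Answer: REJECT

Trace:
start: ε-closure({0}) = {0,2,4}
'c' @ 1: {5,6}
'b' @ 2: {1,7}  [accepting]
'b' @ 3: {}  — no active states
rest 'acc' ignored (set empty)
end set {} — state 1 not in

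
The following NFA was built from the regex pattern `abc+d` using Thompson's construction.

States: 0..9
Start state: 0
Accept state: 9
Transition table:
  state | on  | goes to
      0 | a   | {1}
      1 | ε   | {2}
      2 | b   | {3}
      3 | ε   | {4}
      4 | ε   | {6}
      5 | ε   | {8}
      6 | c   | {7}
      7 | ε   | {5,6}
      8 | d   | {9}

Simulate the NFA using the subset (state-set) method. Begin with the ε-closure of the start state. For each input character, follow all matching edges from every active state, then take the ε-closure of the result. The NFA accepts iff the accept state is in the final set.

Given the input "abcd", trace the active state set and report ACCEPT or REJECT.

start: ε-closure({0}) = {0}
'a' @ 1: {1,2}
'b' @ 2: {3,4,6}
'c' @ 3: {5,6,7,8}
'd' @ 4: {9}  (accept∈set)
final: {9}; accept 9 in set

Answer: ACCEPT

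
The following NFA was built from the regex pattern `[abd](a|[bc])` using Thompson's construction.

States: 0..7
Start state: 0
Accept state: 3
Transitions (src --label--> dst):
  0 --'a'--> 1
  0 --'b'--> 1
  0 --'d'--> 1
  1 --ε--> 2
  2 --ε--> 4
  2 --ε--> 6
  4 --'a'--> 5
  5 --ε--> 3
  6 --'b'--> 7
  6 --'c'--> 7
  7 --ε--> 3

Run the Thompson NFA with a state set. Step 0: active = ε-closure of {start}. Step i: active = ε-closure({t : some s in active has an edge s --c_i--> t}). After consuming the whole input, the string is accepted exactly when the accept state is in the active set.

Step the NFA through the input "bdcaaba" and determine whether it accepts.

Answer: REJECT

Trace:
start: ε-closure({0}) = {0}
'b' @ 1: {1,2,4,6}
'd' @ 2: {}  — state set empty
rest 'caaba' ignored (set empty)
after full input: {}  (accept=3 not in)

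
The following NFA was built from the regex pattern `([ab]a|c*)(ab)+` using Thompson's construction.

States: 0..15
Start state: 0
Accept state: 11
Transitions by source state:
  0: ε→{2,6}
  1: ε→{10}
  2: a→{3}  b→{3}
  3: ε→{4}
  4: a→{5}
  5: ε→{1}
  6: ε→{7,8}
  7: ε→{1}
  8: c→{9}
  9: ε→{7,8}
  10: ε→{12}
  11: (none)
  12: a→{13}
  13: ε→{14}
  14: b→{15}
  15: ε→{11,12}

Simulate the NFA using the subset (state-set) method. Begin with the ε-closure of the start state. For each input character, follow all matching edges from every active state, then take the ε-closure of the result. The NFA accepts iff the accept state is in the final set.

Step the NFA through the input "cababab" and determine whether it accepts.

start: ε-closure({0}) = {0,1,2,6,7,8,10,12}
'c' @ 1: {1,7,8,9,10,12}
'a' @ 2: {13,14}
'b' @ 3: {11,12,15}  [accepting]
'a' @ 4: {13,14}
'b' @ 5: {11,12,15}  [accepting]
'a' @ 6: {13,14}
'b' @ 7: {11,12,15}  [accepting]
final: {11,12,15}; accept 11 in set

Answer: ACCEPT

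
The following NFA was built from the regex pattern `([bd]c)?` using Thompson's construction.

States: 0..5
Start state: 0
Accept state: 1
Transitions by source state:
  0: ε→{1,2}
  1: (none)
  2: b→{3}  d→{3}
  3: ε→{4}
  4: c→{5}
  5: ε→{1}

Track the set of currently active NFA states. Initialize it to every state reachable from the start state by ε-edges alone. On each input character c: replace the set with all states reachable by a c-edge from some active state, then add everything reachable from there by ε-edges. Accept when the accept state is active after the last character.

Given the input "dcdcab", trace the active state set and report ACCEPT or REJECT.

initial (ε-close {0}): {0,1,2}
'd' @ 1: {3,4}
'c' @ 2: {1,5}  (accept∈set)
'd' @ 3: {}  — state set empty
rest 'cab' ignored (set empty)
end set {} — state 1 not in

Answer: REJECT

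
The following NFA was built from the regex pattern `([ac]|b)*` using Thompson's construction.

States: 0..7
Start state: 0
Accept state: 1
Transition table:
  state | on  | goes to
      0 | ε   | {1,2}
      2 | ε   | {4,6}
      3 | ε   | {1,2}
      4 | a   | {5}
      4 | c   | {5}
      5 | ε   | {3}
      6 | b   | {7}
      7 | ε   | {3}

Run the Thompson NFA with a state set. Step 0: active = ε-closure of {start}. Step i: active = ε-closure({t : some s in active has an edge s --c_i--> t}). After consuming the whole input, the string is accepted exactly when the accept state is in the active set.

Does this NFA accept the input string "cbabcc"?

S₀ = ε-closure({0}) = {0,1,2,4,6}
'c' @ 1: {1,2,3,4,5,6}  ✓accept
'b' @ 2: {1,2,3,4,6,7}  ✓accept
'a' @ 3: {1,2,3,4,5,6}  ✓accept
'b' @ 4: {1,2,3,4,6,7}  ✓accept
'c' @ 5: {1,2,3,4,5,6}  ✓accept
'c' @ 6: {1,2,3,4,5,6}  ✓accept
end set {1,2,3,4,5,6} — state 1 in

Answer: ACCEPT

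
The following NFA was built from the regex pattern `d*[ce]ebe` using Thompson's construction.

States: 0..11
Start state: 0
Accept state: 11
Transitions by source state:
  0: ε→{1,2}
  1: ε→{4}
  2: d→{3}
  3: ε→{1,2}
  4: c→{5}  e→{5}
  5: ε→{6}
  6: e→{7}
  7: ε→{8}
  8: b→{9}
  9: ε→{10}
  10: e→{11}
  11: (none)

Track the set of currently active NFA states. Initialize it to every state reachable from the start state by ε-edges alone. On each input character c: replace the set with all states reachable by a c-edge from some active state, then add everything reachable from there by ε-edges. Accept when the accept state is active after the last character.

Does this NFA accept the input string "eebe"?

S₀ = ε-closure({0}) = {0,1,2,4}
'e' @ 1: {5,6}
'e' @ 2: {7,8}
'b' @ 3: {9,10}
'e' @ 4: {11}  [accepting]
final: {11}; accept 11 in set

Answer: ACCEPT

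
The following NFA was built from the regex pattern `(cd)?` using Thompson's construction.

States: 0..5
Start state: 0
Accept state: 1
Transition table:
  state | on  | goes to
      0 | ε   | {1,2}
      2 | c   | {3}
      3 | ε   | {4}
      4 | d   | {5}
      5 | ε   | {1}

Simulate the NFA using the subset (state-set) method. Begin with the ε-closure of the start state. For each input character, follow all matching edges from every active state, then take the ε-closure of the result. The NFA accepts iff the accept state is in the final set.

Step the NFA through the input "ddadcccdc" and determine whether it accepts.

Answer: REJECT

Steps:
initial (ε-close {0}): {0,1,2}
'd' @ 1: {}  — dead — no transitions
rest 'dadcccdc' ignored (set empty)
final: {}; accept 1 not in set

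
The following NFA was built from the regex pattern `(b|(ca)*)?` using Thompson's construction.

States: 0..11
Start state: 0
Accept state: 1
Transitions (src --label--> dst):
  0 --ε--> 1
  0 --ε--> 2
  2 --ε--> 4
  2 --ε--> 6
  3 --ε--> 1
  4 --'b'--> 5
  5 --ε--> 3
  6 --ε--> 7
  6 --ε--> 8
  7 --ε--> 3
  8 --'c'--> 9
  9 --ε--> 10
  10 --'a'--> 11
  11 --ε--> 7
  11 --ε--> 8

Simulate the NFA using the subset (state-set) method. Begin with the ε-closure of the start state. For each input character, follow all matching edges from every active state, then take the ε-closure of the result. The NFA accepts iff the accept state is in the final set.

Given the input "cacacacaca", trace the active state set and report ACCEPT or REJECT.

start: ε-closure({0}) = {0,1,2,3,4,6,7,8}
'c' @ 1: {9,10}
'a' @ 2: {1,3,7,8,11}  (accept∈set)
'c' @ 3: {9,10}
'a' @ 4: {1,3,7,8,11}  (accept∈set)
'c' @ 5: {9,10}
'a' @ 6: {1,3,7,8,11}  (accept∈set)
'c' @ 7: {9,10}
'a' @ 8: {1,3,7,8,11}  (accept∈set)
'c' @ 9: {9,10}
'a' @ 10: {1,3,7,8,11}  (accept∈set)
after full input: {1,3,7,8,11}  (accept=1 in)

Answer: ACCEPT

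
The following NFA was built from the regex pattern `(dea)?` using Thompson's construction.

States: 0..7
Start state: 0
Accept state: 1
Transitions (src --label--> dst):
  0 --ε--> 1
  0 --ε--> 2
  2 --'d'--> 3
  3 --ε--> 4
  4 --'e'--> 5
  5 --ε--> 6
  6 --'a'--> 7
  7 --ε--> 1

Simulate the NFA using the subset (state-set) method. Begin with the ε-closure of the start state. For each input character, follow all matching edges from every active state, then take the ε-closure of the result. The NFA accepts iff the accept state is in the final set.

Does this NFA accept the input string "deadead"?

Answer: REJECT

Steps:
S₀ = ε-closure({0}) = {0,1,2}
'd' @ 1: {3,4}
'e' @ 2: {5,6}
'a' @ 3: {1,7}  [accepting]
'd' @ 4: {}  — no active states
rest 'ead' ignored (set empty)
after full input: {}  (accept=1 not in)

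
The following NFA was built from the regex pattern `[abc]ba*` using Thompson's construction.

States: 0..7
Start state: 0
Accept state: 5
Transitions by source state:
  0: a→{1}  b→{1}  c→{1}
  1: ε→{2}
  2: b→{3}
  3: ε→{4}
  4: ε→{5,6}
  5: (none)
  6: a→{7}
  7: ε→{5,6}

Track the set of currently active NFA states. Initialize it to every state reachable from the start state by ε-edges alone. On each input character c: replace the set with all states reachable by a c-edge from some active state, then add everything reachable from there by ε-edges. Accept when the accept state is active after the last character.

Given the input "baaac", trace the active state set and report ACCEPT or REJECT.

Answer: REJECT

Derivation:
initial (ε-close {0}): {0}
'b' @ 1: {1,2}
'a' @ 2: {}  — state set empty
rest 'aac' ignored (set empty)
final: {}; accept 5 not in set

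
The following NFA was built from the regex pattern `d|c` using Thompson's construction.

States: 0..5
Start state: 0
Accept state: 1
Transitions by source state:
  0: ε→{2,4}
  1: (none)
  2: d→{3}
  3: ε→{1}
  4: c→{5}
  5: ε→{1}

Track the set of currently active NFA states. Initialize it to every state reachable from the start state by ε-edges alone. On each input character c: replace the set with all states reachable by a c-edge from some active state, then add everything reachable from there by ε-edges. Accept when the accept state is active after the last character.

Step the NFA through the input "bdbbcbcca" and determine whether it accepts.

initial (ε-close {0}): {0,2,4}
'b' @ 1: {}  — dead — no transitions
rest 'dbbcbcca' ignored (set empty)
final: {}; accept 1 not in set

Answer: REJECT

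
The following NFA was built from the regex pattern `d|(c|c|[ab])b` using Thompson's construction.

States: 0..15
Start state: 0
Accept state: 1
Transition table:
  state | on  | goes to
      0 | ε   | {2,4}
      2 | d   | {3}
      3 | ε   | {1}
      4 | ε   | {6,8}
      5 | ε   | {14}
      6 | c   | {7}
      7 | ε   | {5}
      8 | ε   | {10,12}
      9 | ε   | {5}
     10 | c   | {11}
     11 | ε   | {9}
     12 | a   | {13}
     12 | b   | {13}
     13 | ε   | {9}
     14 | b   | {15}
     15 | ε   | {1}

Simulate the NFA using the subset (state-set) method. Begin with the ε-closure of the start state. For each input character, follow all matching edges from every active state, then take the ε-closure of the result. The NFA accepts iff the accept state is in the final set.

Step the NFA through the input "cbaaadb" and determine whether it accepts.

Answer: REJECT

Trace:
start: ε-closure({0}) = {0,2,4,6,8,10,12}
'c' @ 1: {5,7,9,11,14}
'b' @ 2: {1,15}  (accept∈set)
'a' @ 3: {}  — state set empty
rest 'aadb' ignored (set empty)
end set {} — state 1 not in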